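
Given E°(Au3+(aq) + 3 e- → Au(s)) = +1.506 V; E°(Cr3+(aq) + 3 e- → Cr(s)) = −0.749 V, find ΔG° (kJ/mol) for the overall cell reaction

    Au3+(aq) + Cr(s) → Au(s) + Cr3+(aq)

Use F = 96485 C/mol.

−653 kJ/mol

In the reaction as written Au3+(aq) is reduced, so the Au³⁺/Au couple is the cathode and Cr³⁺/Cr is the anode.
E°cell = +1.506 − (−0.749) = +2.255 V; balancing electrons gives n = 3.
ΔG° = −nFE°cell = −(3)(96485)(+2.255) J/mol = −653 kJ/mol.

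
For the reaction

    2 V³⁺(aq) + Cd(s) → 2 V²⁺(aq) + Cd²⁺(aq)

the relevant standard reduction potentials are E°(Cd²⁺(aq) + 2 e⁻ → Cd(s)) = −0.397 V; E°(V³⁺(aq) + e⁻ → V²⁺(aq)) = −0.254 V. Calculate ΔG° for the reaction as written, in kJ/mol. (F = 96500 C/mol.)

In the reaction as written V³⁺(aq) is reduced, so the V³⁺/V²⁺ couple is the cathode and Cd²⁺/Cd is the anode.
E°cell = −0.254 − (−0.397) = +0.143 V; balancing electrons gives n = 2.
ΔG° = −nFE°cell = −(2)(96500)(+0.143) J/mol = −27.6 kJ/mol.

−27.6 kJ/mol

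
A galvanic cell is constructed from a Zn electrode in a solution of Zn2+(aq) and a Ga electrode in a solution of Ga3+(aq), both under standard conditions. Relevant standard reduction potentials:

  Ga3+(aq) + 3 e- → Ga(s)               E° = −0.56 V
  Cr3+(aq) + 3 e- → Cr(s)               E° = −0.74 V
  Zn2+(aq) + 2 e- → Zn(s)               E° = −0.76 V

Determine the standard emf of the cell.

Of the two couples in this cell, the one with the more positive reduction potential is reduced at the cathode: here that is Ga³⁺/Ga (−0.56 V); Zn²⁺/Zn (−0.76 V) is the anode.
E°cell = E°(cathode) − E°(anode) = −0.56 − (−0.76) = +0.20 V.

+0.20 V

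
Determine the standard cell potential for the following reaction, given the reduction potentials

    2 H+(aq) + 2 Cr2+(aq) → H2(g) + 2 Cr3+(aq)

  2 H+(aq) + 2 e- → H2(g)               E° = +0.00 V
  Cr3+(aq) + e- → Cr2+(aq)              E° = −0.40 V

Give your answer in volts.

+0.40 V

In the reaction as written, H+(aq) is reduced (cathode) and Cr3+(aq) is produced by oxidation at the anode.
E°cell = E°(cathode) − E°(anode) = +0.00 − (−0.40) = +0.40 V.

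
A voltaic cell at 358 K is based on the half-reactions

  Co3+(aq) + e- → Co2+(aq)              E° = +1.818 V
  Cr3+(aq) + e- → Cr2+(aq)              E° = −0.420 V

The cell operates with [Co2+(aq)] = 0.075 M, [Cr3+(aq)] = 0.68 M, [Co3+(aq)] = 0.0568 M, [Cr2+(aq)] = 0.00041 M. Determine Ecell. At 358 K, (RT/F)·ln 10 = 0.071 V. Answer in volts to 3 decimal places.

+2.001 V

Since E°(Co³⁺/Co²⁺) > E°(Cr³⁺/Cr²⁺), Co³⁺/Co²⁺ serves as the cathode.
E°cell = E°cat − E°an = +1.818 − (−0.420) = +2.238 V; n = 1.
Balancing gives Co3+(aq) + Cr2+(aq) → Co2+(aq) + Cr3+(aq); hence Q = ([Co2+(aq)]·[Cr3+(aq)]) / ([Co3+(aq)]·[Cr2+(aq)]) = 2.19×10^3 (log Q = 3.340).
Applying E = E° − (RT ln10/nF)·log Q gives +2.238 − (0.071/1)(3.340) = +2.001 V.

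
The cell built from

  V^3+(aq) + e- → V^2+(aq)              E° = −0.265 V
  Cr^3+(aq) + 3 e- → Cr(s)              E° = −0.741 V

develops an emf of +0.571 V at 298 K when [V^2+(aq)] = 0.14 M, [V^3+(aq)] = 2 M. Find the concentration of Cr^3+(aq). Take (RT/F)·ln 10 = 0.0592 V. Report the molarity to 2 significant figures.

0.045 M

V³⁺/V²⁺ is the cathode (higher E°); E°cell = −0.265 − (−0.741) = +0.476 V with n = 3.
From the Nernst equation, log Q = n(E° − E)/0.0592 = 3·(+0.476 − (+0.571))/0.0592 = −4.814.
Balancing electrons gives 3 V^3+(aq) + Cr(s) → 3 V^2+(aq) + Cr^3+(aq); thus Q = ([V^2+(aq)]^3·[Cr^3+(aq)]) / [V^3+(aq)]^3.
Isolating [Cr^3+(aq)] in Q = 10^{−4.814} yields log [Cr^3+(aq)] = −1.349, i.e. 0.045 M.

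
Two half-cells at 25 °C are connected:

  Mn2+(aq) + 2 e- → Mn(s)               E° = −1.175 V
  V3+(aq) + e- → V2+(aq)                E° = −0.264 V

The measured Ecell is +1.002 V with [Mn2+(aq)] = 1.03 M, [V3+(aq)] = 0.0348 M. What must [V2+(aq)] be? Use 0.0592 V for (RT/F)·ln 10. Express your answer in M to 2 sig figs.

With V³⁺/V²⁺ at the cathode and Mn²⁺/Mn at the anode, E°cell = −0.264 − (−1.175) = +0.911 V (n = 2).
Rearranging E = E° − (0.0592/n)·log Q gives log Q = 2(+0.911 − (+1.002))/0.0592 = −3.074.
For 2 V3+(aq) + Mn(s) → 2 V2+(aq) + Mn2+(aq), the reaction quotient is Q = ([V2+(aq)]^2·[Mn2+(aq)]) / [V3+(aq)]^2.
Substituting the known concentrations and solving, log [V2+(aq)] = −3.002 and [V2+(aq)] = 0.0010 M.

0.0010 M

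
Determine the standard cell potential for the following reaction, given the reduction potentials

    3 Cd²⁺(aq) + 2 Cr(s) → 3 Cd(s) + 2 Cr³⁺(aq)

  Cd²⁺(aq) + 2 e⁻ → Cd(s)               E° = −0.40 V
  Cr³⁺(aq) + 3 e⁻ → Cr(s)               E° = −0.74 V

+0.34 V

Cd²⁺(aq) gains electrons, so the Cd²⁺/Cd couple is the cathode; the Cr³⁺/Cr couple is the anode.
E°cell = E°(cathode) − E°(anode) = −0.40 − (−0.74) = +0.34 V.
The positive value indicates the reaction is spontaneous as written.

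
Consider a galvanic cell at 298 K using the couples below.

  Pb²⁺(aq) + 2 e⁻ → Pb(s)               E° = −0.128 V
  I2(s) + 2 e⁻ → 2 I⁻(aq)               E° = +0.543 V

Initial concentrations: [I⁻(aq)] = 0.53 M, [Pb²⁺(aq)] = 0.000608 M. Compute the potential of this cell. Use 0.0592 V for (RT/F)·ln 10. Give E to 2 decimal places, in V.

+0.78 V

I₂/I⁻ is reduced (cathode, E° = +0.543 V) and Pb²⁺/Pb is oxidized (anode).
The standard potential is +0.543 − (−0.128) = +0.671 V and the balanced reaction transfers n = 2 electrons.
Balancing gives I2(s) + Pb(s) → 2 I⁻(aq) + Pb²⁺(aq); hence Q = [I⁻(aq)]^2·[Pb²⁺(aq)] = 0.000171 (log Q = −3.768).
Applying E = E° − (RT ln10/nF)·log Q gives +0.671 − (0.0592/2)(−3.768) = +0.78 V.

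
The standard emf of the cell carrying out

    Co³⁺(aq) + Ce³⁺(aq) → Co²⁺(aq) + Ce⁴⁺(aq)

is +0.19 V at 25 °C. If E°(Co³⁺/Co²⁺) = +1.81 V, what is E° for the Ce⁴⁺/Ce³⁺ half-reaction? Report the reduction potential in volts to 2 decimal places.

In the reaction as written the Co³⁺/Co²⁺ couple is reduced (cathode) and Ce⁴⁺/Ce³⁺ is oxidized (anode), so E°cell = E°(Co³⁺/Co²⁺) − E°(Ce⁴⁺/Ce³⁺).
E°(Ce⁴⁺/Ce³⁺) = E°(cathode) − E°cell = +1.81 − (+0.19) = +1.62 V.

+1.62 V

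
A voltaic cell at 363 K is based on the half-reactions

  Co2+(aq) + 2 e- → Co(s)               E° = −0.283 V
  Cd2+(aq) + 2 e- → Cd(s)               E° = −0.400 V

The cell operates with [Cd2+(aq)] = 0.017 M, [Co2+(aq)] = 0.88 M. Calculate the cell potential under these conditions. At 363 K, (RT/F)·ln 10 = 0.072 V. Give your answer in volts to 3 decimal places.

The Co²⁺/Co couple has the more positive E°, so it is the cathode; Cd²⁺/Cd is the anode.
E°cell = −0.283 − (−0.400) = +0.117 V, with n = 2 electrons transferred.
For the overall reaction Co2+(aq) + Cd(s) → Co(s) + Cd2+(aq), Q = [Cd2+(aq)] / [Co2+(aq)] = 0.0193, giving log Q = −1.714.
Applying E = E° − (RT ln10/nF)·log Q gives +0.117 − (0.072/2)(−1.714) = +0.179 V.

+0.179 V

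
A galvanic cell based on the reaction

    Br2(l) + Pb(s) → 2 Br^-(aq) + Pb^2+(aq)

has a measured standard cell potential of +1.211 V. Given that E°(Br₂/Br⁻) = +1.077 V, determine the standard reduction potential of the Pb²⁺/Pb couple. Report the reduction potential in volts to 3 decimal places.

In the reaction as written the Br₂/Br⁻ couple is reduced (cathode) and Pb²⁺/Pb is oxidized (anode), so E°cell = E°(Br₂/Br⁻) − E°(Pb²⁺/Pb).
E°(Pb²⁺/Pb) = E°(cathode) − E°cell = +1.077 − (+1.211) = −0.134 V.

−0.134 V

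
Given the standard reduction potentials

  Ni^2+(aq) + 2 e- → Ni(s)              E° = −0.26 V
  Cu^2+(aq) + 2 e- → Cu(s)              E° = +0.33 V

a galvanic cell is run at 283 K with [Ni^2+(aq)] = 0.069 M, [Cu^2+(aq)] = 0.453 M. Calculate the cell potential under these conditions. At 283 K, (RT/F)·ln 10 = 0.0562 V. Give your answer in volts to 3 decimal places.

Cu²⁺/Cu is reduced (cathode, E° = +0.33 V) and Ni²⁺/Ni is oxidized (anode).
E°cell = +0.33 − (−0.26) = +0.59 V, with n = 2 electrons transferred.
For the overall reaction Cu^2+(aq) + Ni(s) → Cu(s) + Ni^2+(aq), Q = [Ni^2+(aq)] / [Cu^2+(aq)] = 0.152, giving log Q = −0.817.
Applying E = E° − (RT ln10/nF)·log Q gives +0.59 − (0.0562/2)(−0.817) = +0.613 V.

+0.613 V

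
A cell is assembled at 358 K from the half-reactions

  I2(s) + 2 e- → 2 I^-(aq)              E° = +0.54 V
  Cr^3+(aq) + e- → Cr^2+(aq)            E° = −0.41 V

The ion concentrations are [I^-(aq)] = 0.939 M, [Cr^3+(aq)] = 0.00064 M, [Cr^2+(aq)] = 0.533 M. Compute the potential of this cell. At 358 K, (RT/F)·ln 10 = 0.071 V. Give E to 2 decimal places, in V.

+1.16 V

I₂/I⁻ is reduced (cathode, E° = +0.54 V) and Cr³⁺/Cr²⁺ is oxidized (anode).
E°cell = E°cat − E°an = +0.54 − (−0.41) = +0.95 V; n = 2.
Balancing gives I2(s) + 2 Cr^2+(aq) → 2 I^-(aq) + 2 Cr^3+(aq); hence Q = ([I^-(aq)]^2·[Cr^3+(aq)]^2) / [Cr^2+(aq)]^2 = 1.27×10^−6 (log Q = −5.896).
E = E° − (0.071/n)·log Q = +0.95 − (0.071/2)(−5.896) = +1.16 V.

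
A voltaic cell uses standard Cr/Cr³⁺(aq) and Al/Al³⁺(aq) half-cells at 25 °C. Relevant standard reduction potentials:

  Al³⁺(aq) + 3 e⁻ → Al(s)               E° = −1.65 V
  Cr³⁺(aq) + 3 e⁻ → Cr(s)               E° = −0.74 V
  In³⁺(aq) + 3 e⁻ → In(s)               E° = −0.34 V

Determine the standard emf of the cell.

Of the two couples in this cell, the one with the more positive reduction potential is reduced at the cathode: here that is Cr³⁺/Cr (−0.74 V); Al³⁺/Al (−1.65 V) is the anode.
E°cell = E°(cathode) − E°(anode) = −0.74 − (−1.65) = +0.91 V.

+0.91 V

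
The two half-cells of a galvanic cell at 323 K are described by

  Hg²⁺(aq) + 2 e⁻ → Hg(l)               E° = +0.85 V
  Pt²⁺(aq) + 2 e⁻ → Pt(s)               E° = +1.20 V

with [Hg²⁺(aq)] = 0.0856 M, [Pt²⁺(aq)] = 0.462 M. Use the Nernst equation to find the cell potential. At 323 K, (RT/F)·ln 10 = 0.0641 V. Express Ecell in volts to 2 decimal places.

Pt²⁺/Pt is reduced (cathode, E° = +1.20 V) and Hg²⁺/Hg is oxidized (anode).
The standard potential is +1.20 − (+0.85) = +0.35 V and the balanced reaction transfers n = 2 electrons.
The balanced reaction is Pt²⁺(aq) + Hg(l) → Pt(s) + Hg²⁺(aq), so Q = [Hg²⁺(aq)] / [Pt²⁺(aq)] = 0.185 and log Q = −0.732.
E = E° − (0.0641/n)·log Q = +0.35 − (0.0641/2)(−0.732) = +0.37 V.

+0.37 V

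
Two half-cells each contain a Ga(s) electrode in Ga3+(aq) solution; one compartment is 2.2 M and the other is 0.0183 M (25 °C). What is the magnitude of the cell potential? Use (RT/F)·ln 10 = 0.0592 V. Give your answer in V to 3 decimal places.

For a concentration cell E°cell = 0, since both electrodes use the same couple.
The compartment with the higher Ga3+(aq) concentration (2.2 M) acts as the cathode; ions are reduced there and produced at the dilute (0.0183 M) anode.
With n = 3, Ecell = −(0.0592/3)·log([dilute]/[conc]) = −(0.0592/3)·log(0.0183/2.2) = +0.041 V.

0.041 V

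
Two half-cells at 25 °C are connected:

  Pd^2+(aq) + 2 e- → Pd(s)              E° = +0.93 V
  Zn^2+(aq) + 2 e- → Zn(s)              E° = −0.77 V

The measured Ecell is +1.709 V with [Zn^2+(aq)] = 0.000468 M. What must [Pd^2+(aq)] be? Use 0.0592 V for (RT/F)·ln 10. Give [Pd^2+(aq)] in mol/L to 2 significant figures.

0.00094 M

With Pd²⁺/Pd at the cathode and Zn²⁺/Zn at the anode, E°cell = +0.93 − (−0.77) = +1.70 V (n = 2).
Since E = E° − (0.0592/n)·log Q, log Q = n(E° − E)/0.0592 = −0.304.
Balancing electrons gives Pd^2+(aq) + Zn(s) → Pd(s) + Zn^2+(aq); thus Q = [Zn^2+(aq)] / [Pd^2+(aq)].
Solving for the unknown gives log [Pd^2+(aq)] = −3.026, so [Pd^2+(aq)] ≈ 0.00094 M.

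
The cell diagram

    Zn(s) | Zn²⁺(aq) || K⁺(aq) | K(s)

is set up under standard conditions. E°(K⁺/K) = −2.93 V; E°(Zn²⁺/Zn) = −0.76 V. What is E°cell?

−2.17 V

By convention the left-hand electrode in cell notation is the anode (oxidation) and the right-hand electrode is the cathode (reduction).
E°cell = E°(right) − E°(left) = −2.93 − (−0.76) = −2.17 V.
The negative sign shows that, as written, the cell would require an external voltage to drive the reaction.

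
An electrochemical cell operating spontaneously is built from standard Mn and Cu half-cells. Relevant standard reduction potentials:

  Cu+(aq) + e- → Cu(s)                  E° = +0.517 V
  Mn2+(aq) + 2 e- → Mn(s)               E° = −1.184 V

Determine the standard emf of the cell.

The Cu⁺/Cu couple has the higher E°, so Cu ion is reduced (cathode) and Mn is oxidized (anode).
E°cell = E°(cathode) − E°(anode) = +0.517 − (−1.184) = +1.701 V.

+1.701 V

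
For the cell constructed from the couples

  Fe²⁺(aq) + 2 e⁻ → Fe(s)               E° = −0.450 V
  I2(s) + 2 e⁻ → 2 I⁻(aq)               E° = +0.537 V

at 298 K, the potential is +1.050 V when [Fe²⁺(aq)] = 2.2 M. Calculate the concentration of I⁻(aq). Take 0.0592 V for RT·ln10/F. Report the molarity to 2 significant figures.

I₂/I⁻ is the cathode (higher E°); E°cell = +0.537 − (−0.450) = +0.987 V with n = 2.
From the Nernst equation, log Q = n(E° − E)/0.0592 = 2·(+0.987 − (+1.050))/0.0592 = −2.128.
Balancing electrons gives I2(s) + Fe(s) → 2 I⁻(aq) + Fe²⁺(aq); thus Q = [I⁻(aq)]^2·[Fe²⁺(aq)].
Isolating [I⁻(aq)] in Q = 10^{−2.128} yields log [I⁻(aq)] = −1.235, i.e. 0.058 M.

0.058 M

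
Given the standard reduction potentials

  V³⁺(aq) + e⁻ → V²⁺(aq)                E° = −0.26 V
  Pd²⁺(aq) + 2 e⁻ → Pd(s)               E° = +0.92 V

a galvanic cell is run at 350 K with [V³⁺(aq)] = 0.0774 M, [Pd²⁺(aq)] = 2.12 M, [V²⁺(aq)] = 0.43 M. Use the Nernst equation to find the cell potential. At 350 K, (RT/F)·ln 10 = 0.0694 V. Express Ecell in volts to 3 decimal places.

+1.243 V

Since E°(Pd²⁺/Pd) > E°(V³⁺/V²⁺), Pd²⁺/Pd serves as the cathode.
E°cell = +0.92 − (−0.26) = +1.18 V, with n = 2 electrons transferred.
The balanced reaction is Pd²⁺(aq) + 2 V²⁺(aq) → Pd(s) + 2 V³⁺(aq), so Q = [V³⁺(aq)]^2 / ([Pd²⁺(aq)]·[V²⁺(aq)]^2) = 0.0153 and log Q = −1.816.
E = E° − (0.0694/n)·log Q = +1.18 − (0.0694/2)(−1.816) = +1.243 V.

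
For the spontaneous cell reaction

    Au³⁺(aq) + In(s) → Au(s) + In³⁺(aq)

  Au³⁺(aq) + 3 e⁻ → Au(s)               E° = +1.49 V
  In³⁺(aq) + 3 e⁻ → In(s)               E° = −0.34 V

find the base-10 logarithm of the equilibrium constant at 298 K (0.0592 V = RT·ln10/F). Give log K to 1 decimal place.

log K = 92.7

The Au³⁺/Au couple is reduced (cathode); E°cell = +1.49 − (−0.34) = +1.83 V with n = 3.
At equilibrium E = 0, so log K = nE°cell / 0.0592 = (3)(+1.83) / 0.0592 = 92.7.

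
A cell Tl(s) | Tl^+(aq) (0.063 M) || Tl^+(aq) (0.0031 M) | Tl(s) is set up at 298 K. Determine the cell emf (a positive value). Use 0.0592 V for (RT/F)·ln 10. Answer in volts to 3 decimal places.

For a concentration cell E°cell = 0, since both electrodes use the same couple.
The compartment with the higher Tl^+(aq) concentration (0.063 M) acts as the cathode; ions are reduced there and produced at the dilute (0.0031 M) anode.
With n = 1, Ecell = −(0.0592/1)·log([dilute]/[conc]) = −(0.0592/1)·log(0.0031/0.063) = +0.077 V.

0.077 V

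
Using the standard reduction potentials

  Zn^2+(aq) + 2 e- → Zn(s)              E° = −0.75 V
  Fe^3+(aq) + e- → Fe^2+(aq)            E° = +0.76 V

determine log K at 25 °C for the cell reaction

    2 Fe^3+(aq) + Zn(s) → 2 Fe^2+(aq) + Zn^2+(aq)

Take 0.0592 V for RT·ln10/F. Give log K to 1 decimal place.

log K = 51.0

The Fe³⁺/Fe²⁺ couple is reduced (cathode); E°cell = +0.76 − (−0.75) = +1.51 V with n = 2.
At equilibrium E = 0, so log K = nE°cell / 0.0592 = (2)(+1.51) / 0.0592 = 51.0.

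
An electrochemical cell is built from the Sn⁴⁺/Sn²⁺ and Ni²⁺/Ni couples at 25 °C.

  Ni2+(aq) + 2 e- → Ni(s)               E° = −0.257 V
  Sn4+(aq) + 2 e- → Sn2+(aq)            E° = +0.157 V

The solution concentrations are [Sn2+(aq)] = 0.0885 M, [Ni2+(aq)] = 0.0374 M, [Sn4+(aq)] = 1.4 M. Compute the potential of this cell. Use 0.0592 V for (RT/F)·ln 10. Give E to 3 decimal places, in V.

+0.492 V

Sn⁴⁺/Sn²⁺ is reduced (cathode, E° = +0.157 V) and Ni²⁺/Ni is oxidized (anode).
E°cell = E°cat − E°an = +0.157 − (−0.257) = +0.414 V; n = 2.
Balancing gives Sn4+(aq) + Ni(s) → Sn2+(aq) + Ni2+(aq); hence Q = ([Sn2+(aq)]·[Ni2+(aq)]) / [Sn4+(aq)] = 0.00236 (log Q = −2.626).
E = E° − (0.0592/n)·log Q = +0.414 − (0.0592/2)(−2.626) = +0.492 V.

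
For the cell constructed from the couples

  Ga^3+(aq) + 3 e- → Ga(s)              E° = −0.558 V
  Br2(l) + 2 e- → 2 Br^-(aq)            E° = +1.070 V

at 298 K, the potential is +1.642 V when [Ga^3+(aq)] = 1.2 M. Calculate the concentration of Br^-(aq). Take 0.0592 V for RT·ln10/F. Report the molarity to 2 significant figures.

0.55 M

Br₂/Br⁻ is the cathode (higher E°); E°cell = +1.070 − (−0.558) = +1.628 V with n = 6.
Rearranging E = E° − (0.0592/n)·log Q gives log Q = 6(+1.628 − (+1.642))/0.0592 = −1.419.
The balanced reaction is 3 Br2(l) + 2 Ga(s) → 6 Br^-(aq) + 2 Ga^3+(aq), so Q = [Br^-(aq)]^6·[Ga^3+(aq)]^2.
Substituting the known concentrations and solving, log [Br^-(aq)] = −0.263 and [Br^-(aq)] = 0.55 M.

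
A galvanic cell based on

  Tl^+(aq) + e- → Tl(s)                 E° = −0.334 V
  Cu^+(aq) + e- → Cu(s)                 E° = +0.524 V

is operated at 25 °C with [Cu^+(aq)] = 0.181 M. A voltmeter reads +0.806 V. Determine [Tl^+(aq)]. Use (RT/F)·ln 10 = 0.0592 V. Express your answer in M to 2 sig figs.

The Cu⁺/Cu couple has the larger reduction potential, so it is the cathode: E°cell = +0.524 − (−0.334) = +0.858 V and n = 1.
Rearranging E = E° − (0.0592/n)·log Q gives log Q = 1(+0.858 − (+0.806))/0.0592 = 0.878.
The balanced reaction is Cu^+(aq) + Tl(s) → Cu(s) + Tl^+(aq), so Q = [Tl^+(aq)] / [Cu^+(aq)].
Substituting the known concentrations and solving, log [Tl^+(aq)] = 0.136 and [Tl^+(aq)] = 1.4 M.

1.4 M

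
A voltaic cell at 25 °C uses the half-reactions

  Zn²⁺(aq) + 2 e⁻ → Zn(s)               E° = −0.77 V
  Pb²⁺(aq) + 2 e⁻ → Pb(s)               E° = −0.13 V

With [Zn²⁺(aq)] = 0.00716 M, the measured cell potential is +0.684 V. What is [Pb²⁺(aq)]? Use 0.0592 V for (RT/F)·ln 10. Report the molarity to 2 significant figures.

0.22 M

The Pb²⁺/Pb couple has the larger reduction potential, so it is the cathode: E°cell = −0.13 − (−0.77) = +0.64 V and n = 2.
Rearranging E = E° − (0.0592/n)·log Q gives log Q = 2(+0.64 − (+0.684))/0.0592 = −1.486.
Balancing electrons gives Pb²⁺(aq) + Zn(s) → Pb(s) + Zn²⁺(aq); thus Q = [Zn²⁺(aq)] / [Pb²⁺(aq)].
Substituting the known concentrations and solving, log [Pb²⁺(aq)] = −0.659 and [Pb²⁺(aq)] = 0.22 M.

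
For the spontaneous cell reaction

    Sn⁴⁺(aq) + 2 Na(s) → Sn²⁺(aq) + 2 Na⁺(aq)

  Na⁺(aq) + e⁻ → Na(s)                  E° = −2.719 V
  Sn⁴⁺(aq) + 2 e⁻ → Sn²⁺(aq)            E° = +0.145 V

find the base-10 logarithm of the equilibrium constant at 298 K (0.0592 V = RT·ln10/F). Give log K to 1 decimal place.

log K = 96.8

The Sn⁴⁺/Sn²⁺ couple is reduced (cathode); E°cell = +0.145 − (−2.719) = +2.864 V with n = 2.
At equilibrium E = 0, so log K = nE°cell / 0.0592 = (2)(+2.864) / 0.0592 = 96.8.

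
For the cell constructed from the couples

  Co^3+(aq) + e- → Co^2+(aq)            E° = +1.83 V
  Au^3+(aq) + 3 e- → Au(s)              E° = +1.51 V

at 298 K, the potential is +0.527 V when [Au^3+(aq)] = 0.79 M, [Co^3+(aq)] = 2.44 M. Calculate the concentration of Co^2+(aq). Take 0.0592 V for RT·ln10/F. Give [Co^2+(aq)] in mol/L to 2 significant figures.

0.00084 M

Co³⁺/Co²⁺ is the cathode (higher E°); E°cell = +1.83 − (+1.51) = +0.32 V with n = 3.
From the Nernst equation, log Q = n(E° − E)/0.0592 = 3·(+0.32 − (+0.527))/0.0592 = −10.490.
For 3 Co^3+(aq) + Au(s) → 3 Co^2+(aq) + Au^3+(aq), the reaction quotient is Q = ([Co^2+(aq)]^3·[Au^3+(aq)]) / [Co^3+(aq)]^3.
Substituting the known concentrations and solving, log [Co^2+(aq)] = −3.075 and [Co^2+(aq)] = 0.00084 M.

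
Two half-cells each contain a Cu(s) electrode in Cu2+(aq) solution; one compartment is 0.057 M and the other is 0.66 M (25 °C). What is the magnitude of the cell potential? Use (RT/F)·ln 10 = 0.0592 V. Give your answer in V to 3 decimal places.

For a concentration cell E°cell = 0, since both electrodes use the same couple.
The compartment with the higher Cu2+(aq) concentration (0.66 M) acts as the cathode; ions are reduced there and produced at the dilute (0.057 M) anode.
With n = 2, Ecell = −(0.0592/2)·log([dilute]/[conc]) = −(0.0592/2)·log(0.057/0.66) = +0.031 V.

0.031 V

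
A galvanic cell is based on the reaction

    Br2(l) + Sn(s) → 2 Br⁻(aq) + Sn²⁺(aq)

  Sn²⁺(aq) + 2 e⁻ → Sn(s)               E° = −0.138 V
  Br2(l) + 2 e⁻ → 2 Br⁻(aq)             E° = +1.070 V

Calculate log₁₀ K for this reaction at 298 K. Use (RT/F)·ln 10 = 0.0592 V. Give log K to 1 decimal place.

The Br₂/Br⁻ couple is reduced (cathode); E°cell = +1.070 − (−0.138) = +1.208 V with n = 2.
At equilibrium E = 0, so log K = nE°cell / 0.0592 = (2)(+1.208) / 0.0592 = 40.8.

log K = 40.8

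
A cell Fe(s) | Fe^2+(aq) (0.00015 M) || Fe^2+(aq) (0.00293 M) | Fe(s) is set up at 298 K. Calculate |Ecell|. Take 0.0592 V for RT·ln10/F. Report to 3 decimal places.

0.038 V

For a concentration cell E°cell = 0, since both electrodes use the same couple.
The compartment with the higher Fe^2+(aq) concentration (0.00293 M) acts as the cathode; ions are reduced there and produced at the dilute (0.00015 M) anode.
With n = 2, Ecell = −(0.0592/2)·log([dilute]/[conc]) = −(0.0592/2)·log(0.00015/0.00293) = +0.038 V.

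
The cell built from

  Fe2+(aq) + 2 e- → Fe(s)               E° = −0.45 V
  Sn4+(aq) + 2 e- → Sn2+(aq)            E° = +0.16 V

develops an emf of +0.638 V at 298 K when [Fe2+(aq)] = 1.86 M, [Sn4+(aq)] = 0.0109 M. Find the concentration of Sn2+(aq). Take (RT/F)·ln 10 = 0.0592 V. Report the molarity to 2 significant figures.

0.00066 M

The Sn⁴⁺/Sn²⁺ couple has the larger reduction potential, so it is the cathode: E°cell = +0.16 − (−0.45) = +0.61 V and n = 2.
Since E = E° − (0.0592/n)·log Q, log Q = n(E° − E)/0.0592 = −0.946.
Balancing electrons gives Sn4+(aq) + Fe(s) → Sn2+(aq) + Fe2+(aq); thus Q = ([Sn2+(aq)]·[Fe2+(aq)]) / [Sn4+(aq)].
Substituting the known concentrations and solving, log [Sn2+(aq)] = −3.178 and [Sn2+(aq)] = 0.00066 M.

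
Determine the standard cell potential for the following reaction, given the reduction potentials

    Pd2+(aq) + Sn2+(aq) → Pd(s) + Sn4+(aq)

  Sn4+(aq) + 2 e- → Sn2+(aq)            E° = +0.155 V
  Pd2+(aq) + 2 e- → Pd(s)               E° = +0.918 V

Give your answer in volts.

In the reaction as written, Pd2+(aq) is reduced (cathode) and Sn4+(aq) is produced by oxidation at the anode.
E°cell = E°(cathode) − E°(anode) = +0.918 − (+0.155) = +0.763 V.
The positive value indicates the reaction is spontaneous as written.

+0.763 V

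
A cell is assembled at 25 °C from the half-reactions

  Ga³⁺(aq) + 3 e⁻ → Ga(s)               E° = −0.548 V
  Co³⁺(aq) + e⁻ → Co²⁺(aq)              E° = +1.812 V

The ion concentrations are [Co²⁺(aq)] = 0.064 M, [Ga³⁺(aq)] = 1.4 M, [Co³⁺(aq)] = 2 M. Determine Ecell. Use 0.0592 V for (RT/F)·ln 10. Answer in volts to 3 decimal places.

Co³⁺/Co²⁺ is reduced (cathode, E° = +1.812 V) and Ga³⁺/Ga is oxidized (anode).
E°cell = +1.812 − (−0.548) = +2.360 V, with n = 3 electrons transferred.
The balanced reaction is 3 Co³⁺(aq) + Ga(s) → 3 Co²⁺(aq) + Ga³⁺(aq), so Q = ([Co²⁺(aq)]^3·[Ga³⁺(aq)]) / [Co³⁺(aq)]^3 = 4.59×10^−5 and log Q = −4.338.
By the Nernst equation, E = +2.360 − (0.0592/3)·(−4.338) = +2.446 V.

+2.446 V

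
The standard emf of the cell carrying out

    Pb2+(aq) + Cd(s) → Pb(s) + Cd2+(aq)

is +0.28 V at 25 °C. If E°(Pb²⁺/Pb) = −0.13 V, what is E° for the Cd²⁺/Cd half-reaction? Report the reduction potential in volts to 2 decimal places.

−0.41 V

In the reaction as written the Pb²⁺/Pb couple is reduced (cathode) and Cd²⁺/Cd is oxidized (anode), so E°cell = E°(Pb²⁺/Pb) − E°(Cd²⁺/Cd).
E°(Cd²⁺/Cd) = E°(cathode) − E°cell = −0.13 − (+0.28) = −0.41 V.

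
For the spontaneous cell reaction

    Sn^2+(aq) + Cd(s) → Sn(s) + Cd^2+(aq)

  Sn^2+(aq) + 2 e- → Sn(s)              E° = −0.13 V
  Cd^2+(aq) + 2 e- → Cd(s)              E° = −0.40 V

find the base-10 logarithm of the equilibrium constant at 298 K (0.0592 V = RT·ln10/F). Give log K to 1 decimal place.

The Sn²⁺/Sn couple is reduced (cathode); E°cell = −0.13 − (−0.40) = +0.27 V with n = 2.
At equilibrium E = 0, so log K = nE°cell / 0.0592 = (2)(+0.27) / 0.0592 = 9.1.

log K = 9.1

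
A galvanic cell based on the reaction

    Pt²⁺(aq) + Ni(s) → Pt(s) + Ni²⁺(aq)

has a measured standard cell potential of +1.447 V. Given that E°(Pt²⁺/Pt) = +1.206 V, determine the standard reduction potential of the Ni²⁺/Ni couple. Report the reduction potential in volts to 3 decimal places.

In the reaction as written the Pt²⁺/Pt couple is reduced (cathode) and Ni²⁺/Ni is oxidized (anode), so E°cell = E°(Pt²⁺/Pt) − E°(Ni²⁺/Ni).
E°(Ni²⁺/Ni) = E°(cathode) − E°cell = +1.206 − (+1.447) = −0.241 V.

−0.241 V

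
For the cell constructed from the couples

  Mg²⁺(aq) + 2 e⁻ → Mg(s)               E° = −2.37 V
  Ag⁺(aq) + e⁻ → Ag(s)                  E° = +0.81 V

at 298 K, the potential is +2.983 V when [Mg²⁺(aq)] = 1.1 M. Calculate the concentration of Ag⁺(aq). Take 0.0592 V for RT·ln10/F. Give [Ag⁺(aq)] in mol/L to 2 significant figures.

Ag⁺/Ag is the cathode (higher E°); E°cell = +0.81 − (−2.37) = +3.18 V with n = 2.
From the Nernst equation, log Q = n(E° − E)/0.0592 = 2·(+3.18 − (+2.983))/0.0592 = 6.655.
For 2 Ag⁺(aq) + Mg(s) → 2 Ag(s) + Mg²⁺(aq), the reaction quotient is Q = [Mg²⁺(aq)] / [Ag⁺(aq)]^2.
Substituting the known concentrations and solving, log [Ag⁺(aq)] = −3.307 and [Ag⁺(aq)] = 0.00049 M.

0.00049 M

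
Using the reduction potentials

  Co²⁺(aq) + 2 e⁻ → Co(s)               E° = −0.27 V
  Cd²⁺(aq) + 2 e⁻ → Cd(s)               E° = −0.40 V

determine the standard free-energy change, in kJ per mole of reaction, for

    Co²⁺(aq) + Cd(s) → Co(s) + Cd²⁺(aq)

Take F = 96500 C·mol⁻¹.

−25.1 kJ/mol

In the reaction as written Co²⁺(aq) is reduced, so the Co²⁺/Co couple is the cathode and Cd²⁺/Cd is the anode.
E°cell = −0.27 − (−0.40) = +0.13 V; balancing electrons gives n = 2.
ΔG° = −nFE°cell = −(2)(96500)(+0.13) J/mol = −25.1 kJ/mol.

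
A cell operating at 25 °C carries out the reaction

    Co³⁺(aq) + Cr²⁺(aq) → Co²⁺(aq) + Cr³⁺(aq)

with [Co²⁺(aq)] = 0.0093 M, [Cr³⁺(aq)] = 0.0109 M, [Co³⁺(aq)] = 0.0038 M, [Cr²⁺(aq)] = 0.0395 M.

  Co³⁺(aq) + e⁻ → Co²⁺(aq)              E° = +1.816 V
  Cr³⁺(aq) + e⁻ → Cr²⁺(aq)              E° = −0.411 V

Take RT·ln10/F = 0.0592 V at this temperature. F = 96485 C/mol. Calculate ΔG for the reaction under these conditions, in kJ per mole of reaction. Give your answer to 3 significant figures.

E°cell = +1.816 − (−0.411) = +2.227 V; the balanced reaction transfers n = 1 electron.
The reaction quotient is ([Co²⁺(aq)]·[Cr³⁺(aq)]) / ([Co³⁺(aq)]·[Cr²⁺(aq)]) = 0.675; by Nernst, E = +2.227 − (0.0592/1)(−0.170) = +2.2371 V.
ΔG = −nFE = −(1)(96485)(+2.2371) J/mol = −216 kJ/mol.

−216 kJ/mol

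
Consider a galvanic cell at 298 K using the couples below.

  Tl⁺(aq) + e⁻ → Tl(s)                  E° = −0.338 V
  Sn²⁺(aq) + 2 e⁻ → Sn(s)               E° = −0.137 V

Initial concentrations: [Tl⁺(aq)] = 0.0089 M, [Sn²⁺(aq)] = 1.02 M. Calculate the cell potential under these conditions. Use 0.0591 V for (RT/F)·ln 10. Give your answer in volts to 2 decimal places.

+0.32 V

Sn²⁺/Sn is reduced (cathode, E° = −0.137 V) and Tl⁺/Tl is oxidized (anode).
E°cell = −0.137 − (−0.338) = +0.201 V, with n = 2 electrons transferred.
Balancing gives Sn²⁺(aq) + 2 Tl(s) → Sn(s) + 2 Tl⁺(aq); hence Q = [Tl⁺(aq)]^2 / [Sn²⁺(aq)] = 7.77×10^−5 (log Q = −4.110).
By the Nernst equation, E = +0.201 − (0.0591/2)·(−4.110) = +0.32 V.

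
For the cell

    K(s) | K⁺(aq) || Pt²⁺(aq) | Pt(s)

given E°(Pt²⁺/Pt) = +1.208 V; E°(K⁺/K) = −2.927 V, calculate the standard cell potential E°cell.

By convention the left-hand electrode in cell notation is the anode (oxidation) and the right-hand electrode is the cathode (reduction).
E°cell = E°(right) − E°(left) = +1.208 − (−2.927) = +4.135 V.

+4.135 V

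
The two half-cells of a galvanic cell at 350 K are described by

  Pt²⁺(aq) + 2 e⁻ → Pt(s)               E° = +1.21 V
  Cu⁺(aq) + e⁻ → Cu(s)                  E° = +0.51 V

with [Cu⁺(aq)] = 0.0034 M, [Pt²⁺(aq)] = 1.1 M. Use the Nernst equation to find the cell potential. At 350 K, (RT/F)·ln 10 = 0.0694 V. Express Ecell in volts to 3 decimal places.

+0.873 V

Pt²⁺/Pt is reduced (cathode, E° = +1.21 V) and Cu⁺/Cu is oxidized (anode).
The standard potential is +1.21 − (+0.51) = +0.70 V and the balanced reaction transfers n = 2 electrons.
Balancing gives Pt²⁺(aq) + 2 Cu(s) → Pt(s) + 2 Cu⁺(aq); hence Q = [Cu⁺(aq)]^2 / [Pt²⁺(aq)] = 1.05×10^−5 (log Q = −4.978).
Applying E = E° − (RT ln10/nF)·log Q gives +0.70 − (0.0694/2)(−4.978) = +0.873 V.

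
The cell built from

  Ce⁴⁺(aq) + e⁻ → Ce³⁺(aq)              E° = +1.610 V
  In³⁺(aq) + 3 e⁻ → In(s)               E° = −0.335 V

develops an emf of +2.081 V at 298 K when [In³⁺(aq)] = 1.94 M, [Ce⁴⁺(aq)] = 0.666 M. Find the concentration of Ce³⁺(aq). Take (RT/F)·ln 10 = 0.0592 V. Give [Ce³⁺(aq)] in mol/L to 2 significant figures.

0.0027 M

With Ce⁴⁺/Ce³⁺ at the cathode and In³⁺/In at the anode, E°cell = +1.610 − (−0.335) = +1.945 V (n = 3).
From the Nernst equation, log Q = n(E° − E)/0.0592 = 3·(+1.945 − (+2.081))/0.0592 = −6.892.
The balanced reaction is 3 Ce⁴⁺(aq) + In(s) → 3 Ce³⁺(aq) + In³⁺(aq), so Q = ([Ce³⁺(aq)]^3·[In³⁺(aq)]) / [Ce⁴⁺(aq)]^3.
Solving for the unknown gives log [Ce³⁺(aq)] = −2.570, so [Ce³⁺(aq)] ≈ 0.0027 M.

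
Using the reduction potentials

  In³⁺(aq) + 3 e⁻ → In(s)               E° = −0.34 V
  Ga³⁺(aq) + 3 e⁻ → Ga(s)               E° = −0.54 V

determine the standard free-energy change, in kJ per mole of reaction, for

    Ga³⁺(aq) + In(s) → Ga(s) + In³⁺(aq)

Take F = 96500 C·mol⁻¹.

+57.9 kJ/mol

In the reaction as written Ga³⁺(aq) is reduced, so the Ga³⁺/Ga couple is the cathode and In³⁺/In is the anode.
E°cell = −0.54 − (−0.34) = −0.20 V; balancing electrons gives n = 3.
ΔG° = −nFE°cell = −(3)(96500)(−0.20) J/mol = +57.9 kJ/mol.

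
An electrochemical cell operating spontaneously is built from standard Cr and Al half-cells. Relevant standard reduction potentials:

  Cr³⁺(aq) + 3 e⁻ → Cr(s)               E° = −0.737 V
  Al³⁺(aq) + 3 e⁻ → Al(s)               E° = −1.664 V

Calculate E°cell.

The Cr³⁺/Cr couple has the higher E°, so Cr ion is reduced (cathode) and Al is oxidized (anode).
E°cell = E°(cathode) − E°(anode) = −0.737 − (−1.664) = +0.927 V.

+0.927 V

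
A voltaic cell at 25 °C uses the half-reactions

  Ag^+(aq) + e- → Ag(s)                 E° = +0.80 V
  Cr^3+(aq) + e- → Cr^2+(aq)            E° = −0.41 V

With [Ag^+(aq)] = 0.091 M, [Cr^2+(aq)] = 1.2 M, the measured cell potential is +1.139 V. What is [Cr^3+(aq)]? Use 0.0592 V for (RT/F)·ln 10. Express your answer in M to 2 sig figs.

1.7 M

With Ag⁺/Ag at the cathode and Cr³⁺/Cr²⁺ at the anode, E°cell = +0.80 − (−0.41) = +1.21 V (n = 1).
From the Nernst equation, log Q = n(E° − E)/0.0592 = 1·(+1.21 − (+1.139))/0.0592 = 1.199.
The balanced reaction is Ag^+(aq) + Cr^2+(aq) → Ag(s) + Cr^3+(aq), so Q = [Cr^3+(aq)] / ([Ag^+(aq)]·[Cr^2+(aq)]).
Solving for the unknown gives log [Cr^3+(aq)] = 0.237, so [Cr^3+(aq)] ≈ 1.7 M.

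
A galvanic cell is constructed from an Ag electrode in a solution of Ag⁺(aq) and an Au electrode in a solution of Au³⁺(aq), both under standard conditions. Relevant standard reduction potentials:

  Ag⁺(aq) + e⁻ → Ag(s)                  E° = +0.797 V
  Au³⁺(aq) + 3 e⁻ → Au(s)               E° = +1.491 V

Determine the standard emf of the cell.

+0.694 V

The Au³⁺/Au couple has the higher E°, so Au ion is reduced (cathode) and Ag is oxidized (anode).
E°cell = E°(cathode) − E°(anode) = +1.491 − (+0.797) = +0.694 V.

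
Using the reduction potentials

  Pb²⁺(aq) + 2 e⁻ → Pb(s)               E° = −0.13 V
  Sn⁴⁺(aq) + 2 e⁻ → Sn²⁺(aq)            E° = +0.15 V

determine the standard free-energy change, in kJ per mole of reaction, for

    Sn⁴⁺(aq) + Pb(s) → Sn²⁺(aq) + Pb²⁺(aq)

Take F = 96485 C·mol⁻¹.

In the reaction as written Sn⁴⁺(aq) is reduced, so the Sn⁴⁺/Sn²⁺ couple is the cathode and Pb²⁺/Pb is the anode.
E°cell = +0.15 − (−0.13) = +0.28 V; balancing electrons gives n = 2.
ΔG° = −nFE°cell = −(2)(96485)(+0.28) J/mol = −54.0 kJ/mol.

−54.0 kJ/mol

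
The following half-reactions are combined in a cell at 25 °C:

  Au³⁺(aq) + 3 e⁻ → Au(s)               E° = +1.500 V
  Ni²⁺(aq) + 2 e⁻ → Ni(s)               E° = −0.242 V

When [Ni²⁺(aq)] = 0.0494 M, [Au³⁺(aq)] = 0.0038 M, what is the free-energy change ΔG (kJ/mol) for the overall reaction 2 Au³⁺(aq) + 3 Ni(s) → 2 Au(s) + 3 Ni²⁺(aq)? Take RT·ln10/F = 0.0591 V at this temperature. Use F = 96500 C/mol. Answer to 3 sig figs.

E°cell = +1.500 − (−0.242) = +1.742 V; the balanced reaction transfers n = 6 electrons.
Q = [Ni²⁺(aq)]^3 / [Au³⁺(aq)]^2 = 8.35, so log Q = 0.922 and E = +1.742 − (0.0591/6)(0.922) = +1.7329 V.
ΔG = −nFE = −(6)(96500)(+1.7329) J/mol = −1000 kJ/mol.

−1000 kJ/mol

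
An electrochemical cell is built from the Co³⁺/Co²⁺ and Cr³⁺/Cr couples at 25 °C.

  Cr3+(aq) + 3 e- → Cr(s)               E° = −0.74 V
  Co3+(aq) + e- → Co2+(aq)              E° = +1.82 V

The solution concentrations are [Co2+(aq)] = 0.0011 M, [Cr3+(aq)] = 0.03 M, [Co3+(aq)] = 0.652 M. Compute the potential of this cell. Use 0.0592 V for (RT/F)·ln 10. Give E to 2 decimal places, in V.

+2.75 V

Co³⁺/Co²⁺ is reduced (cathode, E° = +1.82 V) and Cr³⁺/Cr is oxidized (anode).
The standard potential is +1.82 − (−0.74) = +2.56 V and the balanced reaction transfers n = 3 electrons.
Balancing gives 3 Co3+(aq) + Cr(s) → 3 Co2+(aq) + Cr3+(aq); hence Q = ([Co2+(aq)]^3·[Cr3+(aq)]) / [Co3+(aq)]^3 = 1.44×10^−10 (log Q = −9.841).
E = E° − (0.0592/n)·log Q = +2.56 − (0.0592/3)(−9.841) = +2.75 V.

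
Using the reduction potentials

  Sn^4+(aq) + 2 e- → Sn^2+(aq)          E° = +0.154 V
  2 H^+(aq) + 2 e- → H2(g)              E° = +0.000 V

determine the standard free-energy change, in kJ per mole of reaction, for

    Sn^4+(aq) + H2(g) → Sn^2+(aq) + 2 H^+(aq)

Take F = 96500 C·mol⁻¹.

−29.7 kJ/mol

In the reaction as written Sn^4+(aq) is reduced, so the Sn⁴⁺/Sn²⁺ couple is the cathode and 2H⁺/H₂ is the anode.
E°cell = +0.154 − (+0.000) = +0.154 V; balancing electrons gives n = 2.
ΔG° = −nFE°cell = −(2)(96500)(+0.154) J/mol = −29.7 kJ/mol.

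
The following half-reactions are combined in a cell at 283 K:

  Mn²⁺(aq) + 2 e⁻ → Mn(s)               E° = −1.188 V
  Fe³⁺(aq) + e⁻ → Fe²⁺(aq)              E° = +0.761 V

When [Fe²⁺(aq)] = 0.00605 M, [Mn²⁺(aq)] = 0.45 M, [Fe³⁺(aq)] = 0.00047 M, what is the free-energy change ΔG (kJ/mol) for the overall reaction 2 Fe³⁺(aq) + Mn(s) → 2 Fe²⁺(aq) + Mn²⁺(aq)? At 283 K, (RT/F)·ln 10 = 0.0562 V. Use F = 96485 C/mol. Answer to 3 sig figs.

With Fe³⁺/Fe²⁺ reduced at the cathode, E°cell = +0.761 − (−1.188) = +1.949 V and n = 2.
The reaction quotient is ([Fe²⁺(aq)]^2·[Mn²⁺(aq)]) / [Fe³⁺(aq)]^2 = 74.6; by Nernst, E = +1.949 − (0.0562/2)(1.873) = +1.8964 V.
Then ΔG = −nFE = −2 × 96485 × +1.8964 J/mol = −366 kJ/mol.

−366 kJ/mol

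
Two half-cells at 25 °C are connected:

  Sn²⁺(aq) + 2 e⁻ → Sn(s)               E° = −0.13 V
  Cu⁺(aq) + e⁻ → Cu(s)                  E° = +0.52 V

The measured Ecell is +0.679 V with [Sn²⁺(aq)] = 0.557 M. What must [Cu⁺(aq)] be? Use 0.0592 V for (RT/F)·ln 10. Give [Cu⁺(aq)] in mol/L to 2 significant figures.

With Cu⁺/Cu at the cathode and Sn²⁺/Sn at the anode, E°cell = +0.52 − (−0.13) = +0.65 V (n = 2).
Rearranging E = E° − (0.0592/n)·log Q gives log Q = 2(+0.65 − (+0.679))/0.0592 = −0.980.
The balanced reaction is 2 Cu⁺(aq) + Sn(s) → 2 Cu(s) + Sn²⁺(aq), so Q = [Sn²⁺(aq)] / [Cu⁺(aq)]^2.
Isolating [Cu⁺(aq)] in Q = 10^{−0.980} yields log [Cu⁺(aq)] = 0.363, i.e. 2.3 M.

2.3 M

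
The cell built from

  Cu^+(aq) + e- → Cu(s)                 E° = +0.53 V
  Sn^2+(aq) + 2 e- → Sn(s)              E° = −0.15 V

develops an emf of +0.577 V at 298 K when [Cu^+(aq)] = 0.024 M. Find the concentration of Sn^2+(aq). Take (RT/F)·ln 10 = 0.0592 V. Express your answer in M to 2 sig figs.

1.7 M

With Cu⁺/Cu at the cathode and Sn²⁺/Sn at the anode, E°cell = +0.53 − (−0.15) = +0.68 V (n = 2).
Since E = E° − (0.0592/n)·log Q, log Q = n(E° − E)/0.0592 = 3.480.
For 2 Cu^+(aq) + Sn(s) → 2 Cu(s) + Sn^2+(aq), the reaction quotient is Q = [Sn^2+(aq)] / [Cu^+(aq)]^2.
Isolating [Sn^2+(aq)] in Q = 10^{3.480} yields log [Sn^2+(aq)] = 0.240, i.e. 1.7 M.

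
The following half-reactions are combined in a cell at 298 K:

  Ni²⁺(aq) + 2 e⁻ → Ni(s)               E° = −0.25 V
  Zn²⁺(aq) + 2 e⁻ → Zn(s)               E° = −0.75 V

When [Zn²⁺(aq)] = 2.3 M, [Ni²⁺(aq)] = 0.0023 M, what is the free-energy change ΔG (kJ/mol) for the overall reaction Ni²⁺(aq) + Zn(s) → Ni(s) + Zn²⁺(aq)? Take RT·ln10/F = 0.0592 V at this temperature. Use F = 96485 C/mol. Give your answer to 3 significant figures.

−79.3 kJ/mol

E°cell = −0.25 − (−0.75) = +0.50 V; the balanced reaction transfers n = 2 electrons.
Here Q = [Zn²⁺(aq)] / [Ni²⁺(aq)] = 1×10^3 (log Q = 3.000), giving E = +0.50 − (0.0592/2)·(3.000) = +0.4112 V.
Finally ΔG = −nFE = −(2)(96485 C/mol)(+0.4112 V) = −79.3 kJ/mol.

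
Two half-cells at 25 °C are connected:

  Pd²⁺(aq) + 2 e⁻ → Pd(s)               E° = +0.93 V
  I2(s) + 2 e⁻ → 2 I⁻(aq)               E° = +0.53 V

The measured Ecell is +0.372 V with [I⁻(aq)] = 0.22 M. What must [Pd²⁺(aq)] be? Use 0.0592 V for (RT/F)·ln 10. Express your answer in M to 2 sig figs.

With Pd²⁺/Pd at the cathode and I₂/I⁻ at the anode, E°cell = +0.93 − (+0.53) = +0.40 V (n = 2).
Rearranging E = E° − (0.0592/n)·log Q gives log Q = 2(+0.40 − (+0.372))/0.0592 = 0.946.
The balanced reaction is Pd²⁺(aq) + 2 I⁻(aq) → Pd(s) + I2(s), so Q = 1 / ([Pd²⁺(aq)]·[I⁻(aq)]^2).
Isolating [Pd²⁺(aq)] in Q = 10^{0.946} yields log [Pd²⁺(aq)] = 0.369, i.e. 2.3 M.

2.3 M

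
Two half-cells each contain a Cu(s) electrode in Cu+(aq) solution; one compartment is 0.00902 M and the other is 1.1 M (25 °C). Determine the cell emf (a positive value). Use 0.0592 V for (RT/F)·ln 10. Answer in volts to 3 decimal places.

For a concentration cell E°cell = 0, since both electrodes use the same couple.
The compartment with the higher Cu+(aq) concentration (1.1 M) acts as the cathode; ions are reduced there and produced at the dilute (0.00902 M) anode.
With n = 1, Ecell = −(0.0592/1)·log([dilute]/[conc]) = −(0.0592/1)·log(0.00902/1.1) = +0.124 V.

0.124 V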